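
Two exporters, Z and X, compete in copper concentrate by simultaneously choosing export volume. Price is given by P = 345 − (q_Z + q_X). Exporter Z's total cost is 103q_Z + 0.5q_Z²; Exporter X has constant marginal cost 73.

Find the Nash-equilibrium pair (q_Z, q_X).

Exporter Z's profit: π = q_Z(345 − (q_Z + q_X)) − 103q_Z − 0.5q_Z².
∂π/∂q_Z = 242 − 3q_Z − q_X = 0, so q_Z = 242/3 − (1/3)q_X.
For X: ∂π/∂q_X = 272 − 2q_X − q_Z = 0 ⇒ q_X = 136 − 0.5q_Z.
Substituting the second reaction function into the first: q_Z = 242/3 − (1/3)(136 − 0.5q_Z), which gives (5/6)q_Z = 106/3 ⇒ q_Z = 42.4.
Then q_X = 136 − 0.5·42.4 = 114.8.

42.4, 114.8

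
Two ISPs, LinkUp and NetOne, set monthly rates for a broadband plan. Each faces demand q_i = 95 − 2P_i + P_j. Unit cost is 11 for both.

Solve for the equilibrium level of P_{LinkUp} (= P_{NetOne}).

39

LinkUp's profit: π = (P_{LinkUp} − 11)(95 − 2P_{LinkUp} + P_{NetOne}).
∂π/∂P_{LinkUp} = 117 − 4P_{LinkUp} + P_{NetOne} = 0 ⇒ P_{LinkUp} = 29.25 + 0.25P_{NetOne}.
The game is symmetric, so in equilibrium P_{NetOne} = P_{LinkUp}: the reaction function gives 0.75P_{LinkUp} = 29.25, hence P_{LinkUp} = 39.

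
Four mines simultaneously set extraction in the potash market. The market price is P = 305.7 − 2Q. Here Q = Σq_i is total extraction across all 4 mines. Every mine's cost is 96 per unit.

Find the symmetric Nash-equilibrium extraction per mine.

20.97

A representative mine's profit is π_i = q_i(305.7 − 2Q) − 96q_i, with Q = q_i + Σ_{j≠i} q_j.
First-order condition: 209.7 − 4q_i − 2Σ_{j≠i} q_j = 0.
Imposing symmetry (q_j = q for all j) turns Σ_{j≠i} q_j into 3q, so 209.7 = 10q and q = 20.97.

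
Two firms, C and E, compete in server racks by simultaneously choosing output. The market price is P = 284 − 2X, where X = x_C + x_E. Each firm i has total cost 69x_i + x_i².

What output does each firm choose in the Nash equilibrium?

26.875

Firm C's profit: π = x_C(284 − 2(x_C + x_E)) − 69x_C − x_C².
∂π/∂x_C = 215 − 6x_C − 2x_E = 0, so x_C = 215/6 − (1/3)x_E.
By symmetry x_E = x_C; substituting into the reaction function, (4/3)x_C = 215/6 and x_C = 26.875.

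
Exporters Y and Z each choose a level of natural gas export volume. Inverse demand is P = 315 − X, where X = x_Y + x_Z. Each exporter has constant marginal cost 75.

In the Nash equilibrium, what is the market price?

155

Exporter Y's profit: π = x_Y(315 − (x_Y + x_Z)) − 75x_Y.
∂π/∂x_Y = 240 − 2x_Y − x_Z = 0, so x_Y = 120 − 0.5x_Z.
By symmetry x_Z = x_Y; substituting into the reaction function, 1.5x_Y = 120 and x_Y = 80.
Equilibrium price: P = 315 − 160 = 155.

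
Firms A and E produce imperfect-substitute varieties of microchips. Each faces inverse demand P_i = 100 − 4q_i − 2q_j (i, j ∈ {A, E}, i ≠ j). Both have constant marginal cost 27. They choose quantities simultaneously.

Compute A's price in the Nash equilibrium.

Firm A's profit: π = q_A(100 − 4q_A − 2q_E) − 27q_A.
∂π/∂q_A = 73 − 8q_A − 2q_E = 0 ⇒ q_A = 9.125 − 0.25q_E.
Setting q_A = q_E in the reaction function: q_A = 9.125 − 0.25q_A, so q_A = 9.125 / 1.25 = 7.3.
P_A = 100 − 4·7.3 − 2·7.3 = 56.2.

56.2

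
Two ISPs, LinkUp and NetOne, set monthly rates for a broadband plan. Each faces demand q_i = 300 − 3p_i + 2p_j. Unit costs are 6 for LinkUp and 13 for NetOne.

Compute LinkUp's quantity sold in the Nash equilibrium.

224.4375

LinkUp's profit: π = (p_{LinkUp} − 6)(300 − 3p_{LinkUp} + 2p_{NetOne}).
∂π/∂p_{LinkUp} = 318 − 6p_{LinkUp} + 2p_{NetOne} = 0 ⇒ p_{LinkUp} = 53 + (1/3)p_{NetOne}.
Similarly p_{NetOne} = 56.5 + (1/3)p_{LinkUp}.
Substituting the second reaction function into the first: p_{LinkUp} = 53 + (1/3)(56.5 + (1/3)p_{LinkUp}), which gives (8/9)p_{LinkUp} = 431/6 ⇒ p_{LinkUp} = 80.8125.
Then p_{NetOne} = 56.5 + (1/3)·80.8125 = 83.4375.
q_{LinkUp} = 300 − 3·80.8125 + 2·83.4375 = 224.4375.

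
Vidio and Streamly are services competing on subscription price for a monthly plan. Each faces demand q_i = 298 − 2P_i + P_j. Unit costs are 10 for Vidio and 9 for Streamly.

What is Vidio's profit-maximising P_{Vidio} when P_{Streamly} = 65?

95.75

Vidio's profit: π = (P_{Vidio} − 10)(298 − 2P_{Vidio} + P_{Streamly}).
∂π/∂P_{Vidio} = 318 − 4P_{Vidio} + P_{Streamly} = 0 ⇒ P_{Vidio} = 79.5 + 0.25P_{Streamly}.
At P_{Streamly} = 65: P_{Vidio} = 79.5 + 0.25·65 = 95.75.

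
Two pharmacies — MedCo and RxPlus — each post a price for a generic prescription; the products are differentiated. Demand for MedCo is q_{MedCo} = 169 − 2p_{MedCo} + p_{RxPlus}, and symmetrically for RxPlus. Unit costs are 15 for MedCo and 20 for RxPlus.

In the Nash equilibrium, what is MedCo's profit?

5408

MedCo's profit: π = (p_{MedCo} − 15)(169 − 2p_{MedCo} + p_{RxPlus}).
∂π/∂p_{MedCo} = 199 − 4p_{MedCo} + p_{RxPlus} = 0 ⇒ p_{MedCo} = 49.75 + 0.25p_{RxPlus}.
Similarly p_{RxPlus} = 52.25 + 0.25p_{MedCo}.
Solving the two reaction functions simultaneously: (1 − (0.25)(0.25))p_{MedCo} = 49.75 + 0.25·52.25, so 0.9375p_{MedCo} = 62.8125 and p_{MedCo} = 67.
Then p_{RxPlus} = 52.25 + 0.25·67 = 69.
q_{MedCo} = 169 − 2·67 + 69 = 104.
Profit = (67 − 15)·104 = 5408.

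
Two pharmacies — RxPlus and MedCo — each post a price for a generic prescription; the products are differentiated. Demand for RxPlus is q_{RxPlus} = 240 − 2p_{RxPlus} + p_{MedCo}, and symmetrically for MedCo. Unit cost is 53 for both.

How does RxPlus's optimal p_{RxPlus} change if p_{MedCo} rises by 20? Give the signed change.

5

RxPlus's profit: π = (p_{RxPlus} − 53)(240 − 2p_{RxPlus} + p_{MedCo}).
∂π/∂p_{RxPlus} = 346 − 4p_{RxPlus} + p_{MedCo} = 0 ⇒ p_{RxPlus} = 86.5 + 0.25p_{MedCo}.
The reaction-function slope is 0.25, so a 20-unit rise in p_{MedCo} moves p_{RxPlus} by 0.25 × 20 = 5. RxPlus's best response rises — the actions are strategic complements.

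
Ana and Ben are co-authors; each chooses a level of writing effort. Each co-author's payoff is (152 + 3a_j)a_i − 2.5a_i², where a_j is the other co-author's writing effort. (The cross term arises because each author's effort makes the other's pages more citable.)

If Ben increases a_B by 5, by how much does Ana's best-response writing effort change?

Ana's payoff is (152 + 3a_B)a_A − 2.5a_A².
∂π/∂a_A = 152 + 3a_B − 5a_A = 0, so a_A = 30.4 + 0.6a_B.
The reaction-function slope is 0.6, so a 5-unit rise in a_B moves a_A by 0.6 × 5 = 3. Ana's best response rises — the actions are strategic complements.

3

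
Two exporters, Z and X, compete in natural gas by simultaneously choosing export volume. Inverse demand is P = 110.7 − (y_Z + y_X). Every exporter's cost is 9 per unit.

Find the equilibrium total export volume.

Exporter Z's profit: π = y_Z(110.7 − (y_Z + y_X)) − 9y_Z.
∂π/∂y_Z = 101.7 − 2y_Z − y_X = 0, so y_Z = 50.85 − 0.5y_X.
The game is symmetric, so in equilibrium y_X = y_Z: the reaction function gives 1.5y_Z = 50.85, hence y_Z = 33.9.
Total export volume: 33.9 + 33.9 = 67.8.

67.8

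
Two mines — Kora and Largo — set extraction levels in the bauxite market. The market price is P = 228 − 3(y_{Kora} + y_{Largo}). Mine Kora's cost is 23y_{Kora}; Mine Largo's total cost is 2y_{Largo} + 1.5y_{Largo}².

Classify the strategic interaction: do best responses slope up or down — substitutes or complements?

Mine Kora's profit: π = y_{Kora}(228 − 3(y_{Kora} + y_{Largo})) − 23y_{Kora}.
∂π/∂y_{Kora} = 205 − 6y_{Kora} − 3y_{Largo} = 0, so y_{Kora} = 205/6 − 0.5y_{Largo}.
The best-response slope dy_{Kora}/dy_{Largo} = −0.5 < 0: the reaction function is downward-sloping, so the choices are strategic substitutes.

strategic substitutes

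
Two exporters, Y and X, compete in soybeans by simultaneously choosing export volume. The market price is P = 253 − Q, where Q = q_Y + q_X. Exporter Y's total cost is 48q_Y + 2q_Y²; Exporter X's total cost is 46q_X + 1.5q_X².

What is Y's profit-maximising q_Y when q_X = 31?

Exporter Y's profit: π = q_Y(253 − (q_Y + q_X)) − 48q_Y − 2q_Y².
∂π/∂q_Y = 205 − 6q_Y − q_X = 0, so q_Y = 205/6 − (1/6)q_X.
At q_X = 31: q_Y = 205/6 − (1/6)·31 = 29.

29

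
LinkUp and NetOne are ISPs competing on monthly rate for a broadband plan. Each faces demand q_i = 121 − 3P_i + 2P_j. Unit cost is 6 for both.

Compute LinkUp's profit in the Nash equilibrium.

LinkUp's profit: π = (P_{LinkUp} − 6)(121 − 3P_{LinkUp} + 2P_{NetOne}).
∂π/∂P_{LinkUp} = 139 − 6P_{LinkUp} + 2P_{NetOne} = 0 ⇒ P_{LinkUp} = 139/6 + (1/3)P_{NetOne}.
The game is symmetric, so in equilibrium P_{NetOne} = P_{LinkUp}: the reaction function gives (2/3)P_{LinkUp} = 139/6, hence P_{LinkUp} = 34.75.
q_{LinkUp} = 121 − 3·34.75 + 2·34.75 = 86.25.
Profit = (34.75 − 6)·86.25 = 2479.6875.

2479.6875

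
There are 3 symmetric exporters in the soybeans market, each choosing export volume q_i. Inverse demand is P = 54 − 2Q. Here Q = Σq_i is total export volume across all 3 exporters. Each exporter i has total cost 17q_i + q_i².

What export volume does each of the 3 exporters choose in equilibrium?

3.7

A representative exporter's profit is π_i = q_i(54 − 2Q) − 17q_i − q_i², with Q = q_i + Σ_{j≠i} q_j.
First-order condition: 37 − 6q_i − 2Σ_{j≠i} q_j = 0.
Imposing symmetry (q_j = q for all j) turns Σ_{j≠i} q_j into 2q, so 37 = 10q and q = 3.7.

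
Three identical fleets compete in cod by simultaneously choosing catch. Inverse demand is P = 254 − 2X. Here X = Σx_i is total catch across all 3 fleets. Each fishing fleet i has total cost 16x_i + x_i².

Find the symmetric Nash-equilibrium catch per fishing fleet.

23.8

A representative fishing fleet's profit is π_i = x_i(254 − 2X) − 16x_i − x_i², with X = x_i + Σ_{j≠i} x_j.
First-order condition: 238 − 6x_i − 2Σ_{j≠i} x_j = 0.
Imposing symmetry (x_j = x for all j) turns Σ_{j≠i} x_j into 2x, so 238 = 10x and x = 23.8.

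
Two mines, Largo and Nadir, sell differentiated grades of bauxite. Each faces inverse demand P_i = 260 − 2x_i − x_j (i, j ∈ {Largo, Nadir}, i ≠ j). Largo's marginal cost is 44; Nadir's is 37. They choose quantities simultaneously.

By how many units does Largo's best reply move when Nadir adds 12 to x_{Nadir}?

-3

Mine Largo's profit: π = x_{Largo}(260 − 2x_{Largo} − x_{Nadir}) − 44x_{Largo}.
∂π/∂x_{Largo} = 216 − 4x_{Largo} − x_{Nadir} = 0 ⇒ x_{Largo} = 54 − 0.25x_{Nadir}.
The reaction-function slope is −0.25, so a 12-unit rise in x_{Nadir} moves x_{Largo} by −0.25 × 12 = −3. Largo's best response falls — the actions are strategic substitutes.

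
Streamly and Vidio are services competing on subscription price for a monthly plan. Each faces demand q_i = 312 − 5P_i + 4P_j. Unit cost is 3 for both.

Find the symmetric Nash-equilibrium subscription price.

Streamly's profit: π = (P_{Streamly} − 3)(312 − 5P_{Streamly} + 4P_{Vidio}).
∂π/∂P_{Streamly} = 327 − 10P_{Streamly} + 4P_{Vidio} = 0 ⇒ P_{Streamly} = 32.7 + 0.4P_{Vidio}.
By symmetry P_{Vidio} = P_{Streamly}; substituting into the reaction function, 0.6P_{Streamly} = 32.7 and P_{Streamly} = 54.5.

54.5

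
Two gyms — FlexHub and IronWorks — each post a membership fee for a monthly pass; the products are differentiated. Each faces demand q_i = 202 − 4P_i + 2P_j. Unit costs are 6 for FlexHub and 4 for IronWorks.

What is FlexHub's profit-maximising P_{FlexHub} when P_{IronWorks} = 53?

FlexHub's profit: π = (P_{FlexHub} − 6)(202 − 4P_{FlexHub} + 2P_{IronWorks}).
∂π/∂P_{FlexHub} = 226 − 8P_{FlexHub} + 2P_{IronWorks} = 0 ⇒ P_{FlexHub} = 28.25 + 0.25P_{IronWorks}.
At P_{IronWorks} = 53: P_{FlexHub} = 28.25 + 0.25·53 = 41.5.

41.5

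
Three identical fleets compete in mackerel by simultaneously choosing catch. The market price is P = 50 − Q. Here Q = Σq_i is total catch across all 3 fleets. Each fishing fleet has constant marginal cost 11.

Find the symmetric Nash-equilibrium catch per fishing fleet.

9.75

A representative fishing fleet's profit is π_i = q_i(50 − Q) − 11q_i, with Q = q_i + Σ_{j≠i} q_j.
First-order condition: 39 − 2q_i − Σ_{j≠i} q_j = 0.
With identical fishing fleets, set every q_j = q: then 39 − 2q − 2q = 0, i.e. q = 39/4 = 9.75.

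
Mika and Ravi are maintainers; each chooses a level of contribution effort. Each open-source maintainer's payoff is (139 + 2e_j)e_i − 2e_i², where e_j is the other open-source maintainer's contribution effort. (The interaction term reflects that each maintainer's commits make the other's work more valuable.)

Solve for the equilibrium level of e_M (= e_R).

Mika's payoff is (139 + 2e_R)e_M − 2e_M².
∂π/∂e_M = 139 + 2e_R − 4e_M = 0, so e_M = 34.75 + 0.5e_R.
Setting e_M = e_R in the reaction function: e_M = 34.75 + 0.5e_M, so e_M = 34.75 / 0.5 = 69.5.

69.5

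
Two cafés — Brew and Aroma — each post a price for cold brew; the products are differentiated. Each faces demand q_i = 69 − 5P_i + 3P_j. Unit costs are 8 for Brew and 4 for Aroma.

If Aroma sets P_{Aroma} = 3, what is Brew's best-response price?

11.8

Brew's profit: π = (P_{Brew} − 8)(69 − 5P_{Brew} + 3P_{Aroma}).
∂π/∂P_{Brew} = 109 − 10P_{Brew} + 3P_{Aroma} = 0 ⇒ P_{Brew} = 10.9 + 0.3P_{Aroma}.
At P_{Aroma} = 3: P_{Brew} = 10.9 + 0.3·3 = 11.8.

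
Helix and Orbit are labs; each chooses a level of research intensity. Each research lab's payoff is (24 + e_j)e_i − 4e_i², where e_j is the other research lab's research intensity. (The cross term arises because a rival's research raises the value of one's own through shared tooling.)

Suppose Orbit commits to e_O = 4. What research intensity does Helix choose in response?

Helix's payoff is (24 + e_O)e_H − 4e_H².
∂π/∂e_H = 24 + e_O − 8e_H = 0, so e_H = 3 + 0.125e_O.
At e_O = 4: e_H = 3 + 0.125·4 = 3.5.

3.5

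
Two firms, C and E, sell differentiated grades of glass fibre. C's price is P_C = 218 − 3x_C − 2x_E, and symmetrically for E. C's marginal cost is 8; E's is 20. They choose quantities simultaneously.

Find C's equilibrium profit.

2187

Firm C's profit: π = x_C(218 − 3x_C − 2x_E) − 8x_C.
∂π/∂x_C = 210 − 6x_C − 2x_E = 0 ⇒ x_C = 35 − (1/3)x_E.
Similarly x_E = 33 − (1/3)x_C.
Substituting the second reaction function into the first: x_C = 35 − (1/3)(33 − (1/3)x_C), which gives (8/9)x_C = 24 ⇒ x_C = 27.
Then x_E = 33 − (1/3)·27 = 24.
P_C = 218 − 3·27 − 2·24 = 89.
Profit = (89 − 8)·27 = 2187.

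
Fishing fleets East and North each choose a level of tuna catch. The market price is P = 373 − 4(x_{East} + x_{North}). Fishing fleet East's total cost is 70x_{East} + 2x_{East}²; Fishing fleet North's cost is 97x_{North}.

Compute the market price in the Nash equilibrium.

Fishing fleet East's profit: π = x_{East}(373 − 4(x_{East} + x_{North})) − 70x_{East} − 2x_{East}².
∂π/∂x_{East} = 303 − 12x_{East} − 4x_{North} = 0, so x_{East} = 25.25 − (1/3)x_{North}.
For North: ∂π/∂x_{North} = 276 − 8x_{North} − 4x_{East} = 0 ⇒ x_{North} = 34.5 − 0.5x_{East}.
Substituting the second reaction function into the first: x_{East} = 25.25 − (1/3)(34.5 − 0.5x_{East}), which gives (5/6)x_{East} = 13.75 ⇒ x_{East} = 16.5.
Then x_{North} = 34.5 − 0.5·16.5 = 26.25.
Equilibrium price: P = 373 − 4·42.75 = 202.

202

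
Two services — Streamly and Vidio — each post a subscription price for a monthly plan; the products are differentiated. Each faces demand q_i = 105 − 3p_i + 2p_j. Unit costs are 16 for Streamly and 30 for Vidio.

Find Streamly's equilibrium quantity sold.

74.625

Streamly's profit: π = (p_{Streamly} − 16)(105 − 3p_{Streamly} + 2p_{Vidio}).
∂π/∂p_{Streamly} = 153 − 6p_{Streamly} + 2p_{Vidio} = 0 ⇒ p_{Streamly} = 25.5 + (1/3)p_{Vidio}.
Similarly p_{Vidio} = 32.5 + (1/3)p_{Streamly}.
Plugging p_{Vidio} into Streamly's best response: p_{Streamly} = 25.5 + (1/3)(32.5 + (1/3)p_{Streamly}) ⇒ (8/9)p_{Streamly} = 109/3, so p_{Streamly} = 40.875.
Then p_{Vidio} = 32.5 + (1/3)·40.875 = 46.125.
q_{Streamly} = 105 − 3·40.875 + 2·46.125 = 74.625.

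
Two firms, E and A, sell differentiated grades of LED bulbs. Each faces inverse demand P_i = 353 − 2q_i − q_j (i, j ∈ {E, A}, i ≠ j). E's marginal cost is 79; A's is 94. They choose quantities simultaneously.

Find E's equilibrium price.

190.6

Firm E's profit: π = q_E(353 − 2q_E − q_A) − 79q_E.
∂π/∂q_E = 274 − 4q_E − q_A = 0 ⇒ q_E = 68.5 − 0.25q_A.
Similarly q_A = 64.75 − 0.25q_E.
Plugging q_A into E's best response: q_E = 68.5 − 0.25(64.75 − 0.25q_E) ⇒ 0.9375q_E = 52.3125, so q_E = 55.8.
Then q_A = 64.75 − 0.25·55.8 = 50.8.
P_E = 353 − 2·55.8 − 50.8 = 190.6.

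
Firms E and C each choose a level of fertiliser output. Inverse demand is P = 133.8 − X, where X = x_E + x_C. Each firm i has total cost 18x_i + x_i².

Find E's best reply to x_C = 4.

27.95

Firm E's profit: π = x_E(133.8 − (x_E + x_C)) − 18x_E − x_E².
∂π/∂x_E = 115.8 − 4x_E − x_C = 0, so x_E = 28.95 − 0.25x_C.
At x_C = 4: x_E = 28.95 − 0.25·4 = 27.95.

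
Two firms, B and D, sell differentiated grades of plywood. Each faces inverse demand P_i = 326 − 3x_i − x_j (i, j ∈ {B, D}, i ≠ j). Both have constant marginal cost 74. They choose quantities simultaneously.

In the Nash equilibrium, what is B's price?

Firm B's profit: π = x_B(326 − 3x_B − x_D) − 74x_B.
∂π/∂x_B = 252 − 6x_B − x_D = 0 ⇒ x_B = 42 − (1/6)x_D.
Setting x_B = x_D in the reaction function: x_B = 42 − (1/6)x_B, so x_B = 42 / (7/6) = 36.
P_B = 326 − 3·36 − 36 = 182.

182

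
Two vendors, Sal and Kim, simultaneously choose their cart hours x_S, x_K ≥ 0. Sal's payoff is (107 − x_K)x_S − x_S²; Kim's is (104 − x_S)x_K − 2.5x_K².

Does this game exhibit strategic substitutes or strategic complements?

Expanding Sal's payoff: 107x_S − x_Kx_S − x_S².
∂π/∂x_S = 107 − x_K − 2x_S = 0, so x_S = 53.5 − 0.5x_K.
The best-response slope dx_S/dx_K = −0.5 < 0: the reaction function is downward-sloping, so the choices are strategic substitutes.

strategic substitutes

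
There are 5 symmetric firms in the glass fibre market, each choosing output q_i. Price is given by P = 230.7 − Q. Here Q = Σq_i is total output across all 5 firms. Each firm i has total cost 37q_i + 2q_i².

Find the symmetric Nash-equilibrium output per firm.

A representative firm's profit is π_i = q_i(230.7 − Q) − 37q_i − 2q_i², with Q = q_i + Σ_{j≠i} q_j.
First-order condition: 193.7 − 6q_i − Σ_{j≠i} q_j = 0.
Imposing symmetry (q_j = q for all j) turns Σ_{j≠i} q_j into 4q, so 193.7 = 10q and q = 19.37.

19.37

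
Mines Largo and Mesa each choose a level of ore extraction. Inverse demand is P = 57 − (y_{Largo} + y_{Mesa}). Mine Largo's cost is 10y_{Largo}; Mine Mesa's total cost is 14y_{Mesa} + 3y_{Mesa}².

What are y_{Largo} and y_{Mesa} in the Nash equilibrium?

22.2, 2.6

Mine Largo's profit: π = y_{Largo}(57 − (y_{Largo} + y_{Mesa})) − 10y_{Largo}.
∂π/∂y_{Largo} = 47 − 2y_{Largo} − y_{Mesa} = 0, so y_{Largo} = 23.5 − 0.5y_{Mesa}.
For Mesa: ∂π/∂y_{Mesa} = 43 − 8y_{Mesa} − y_{Largo} = 0 ⇒ y_{Mesa} = 5.375 − 0.125y_{Largo}.
Substituting the second reaction function into the first: y_{Largo} = 23.5 − 0.5(5.375 − 0.125y_{Largo}), which gives 0.9375y_{Largo} = 20.8125 ⇒ y_{Largo} = 22.2.
Then y_{Mesa} = 5.375 − 0.125·22.2 = 2.6.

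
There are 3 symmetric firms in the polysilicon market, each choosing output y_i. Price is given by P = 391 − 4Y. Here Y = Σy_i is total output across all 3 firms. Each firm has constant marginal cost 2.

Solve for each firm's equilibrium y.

24.3125

A representative firm's profit is π_i = y_i(391 − 4Y) − 2y_i, with Y = y_i + Σ_{j≠i} y_j.
First-order condition: 389 − 8y_i − 4Σ_{j≠i} y_j = 0.
With identical firms, set every y_j = y: then 389 − 8y − 8y = 0, i.e. y = 389/16 = 24.3125.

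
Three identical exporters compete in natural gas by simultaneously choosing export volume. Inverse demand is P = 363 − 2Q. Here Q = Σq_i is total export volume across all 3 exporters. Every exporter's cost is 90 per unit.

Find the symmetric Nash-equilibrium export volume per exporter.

A representative exporter's profit is π_i = q_i(363 − 2Q) − 90q_i, with Q = q_i + Σ_{j≠i} q_j.
First-order condition: 273 − 4q_i − 2Σ_{j≠i} q_j = 0.
In a symmetric equilibrium every exporter chooses the same q, so Σ_{j≠i} q_j = 2q. The condition becomes 273 − 8q = 0, giving q = 273/8 = 34.125.

34.125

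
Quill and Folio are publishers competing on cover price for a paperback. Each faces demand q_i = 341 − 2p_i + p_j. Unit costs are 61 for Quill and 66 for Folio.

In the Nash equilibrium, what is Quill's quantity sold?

188

Quill's profit: π = (p_{Quill} − 61)(341 − 2p_{Quill} + p_{Folio}).
∂π/∂p_{Quill} = 463 − 4p_{Quill} + p_{Folio} = 0 ⇒ p_{Quill} = 115.75 + 0.25p_{Folio}.
Similarly p_{Folio} = 118.25 + 0.25p_{Quill}.
Solving the two reaction functions simultaneously: (1 − (0.25)(0.25))p_{Quill} = 115.75 + 0.25·118.25, so 0.9375p_{Quill} = 145.3125 and p_{Quill} = 155.
Then p_{Folio} = 118.25 + 0.25·155 = 157.
q_{Quill} = 341 − 2·155 + 157 = 188.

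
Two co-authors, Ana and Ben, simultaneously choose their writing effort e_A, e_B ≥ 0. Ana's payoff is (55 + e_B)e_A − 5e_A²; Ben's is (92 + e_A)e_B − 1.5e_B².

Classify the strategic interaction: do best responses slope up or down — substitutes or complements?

strategic complements

Expanding Ana's payoff: 55e_A + e_Be_A − 5e_A².
∂π/∂e_A = 55 + e_B − 10e_A = 0, so e_A = 5.5 + 0.1e_B.
The best-response slope de_A/de_B = 0.1 > 0: the reaction function is upward-sloping, so the choices are strategic complements.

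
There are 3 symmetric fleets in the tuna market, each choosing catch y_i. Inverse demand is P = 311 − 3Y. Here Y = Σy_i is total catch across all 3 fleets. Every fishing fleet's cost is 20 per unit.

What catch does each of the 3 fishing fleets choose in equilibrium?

A representative fishing fleet's profit is π_i = y_i(311 − 3Y) − 20y_i, with Y = y_i + Σ_{j≠i} y_j.
First-order condition: 291 − 6y_i − 3Σ_{j≠i} y_j = 0.
Imposing symmetry (y_j = y for all j) turns Σ_{j≠i} y_j into 2y, so 291 = 12y and y = 24.25.

24.25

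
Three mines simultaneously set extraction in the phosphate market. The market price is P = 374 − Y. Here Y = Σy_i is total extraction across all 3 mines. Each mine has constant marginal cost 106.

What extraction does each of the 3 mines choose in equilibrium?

A representative mine's profit is π_i = y_i(374 − Y) − 106y_i, with Y = y_i + Σ_{j≠i} y_j.
First-order condition: 268 − 2y_i − Σ_{j≠i} y_j = 0.
In a symmetric equilibrium every mine chooses the same y, so Σ_{j≠i} y_j = 2y. The condition becomes 268 − 4y = 0, giving y = 268/4 = 67.

67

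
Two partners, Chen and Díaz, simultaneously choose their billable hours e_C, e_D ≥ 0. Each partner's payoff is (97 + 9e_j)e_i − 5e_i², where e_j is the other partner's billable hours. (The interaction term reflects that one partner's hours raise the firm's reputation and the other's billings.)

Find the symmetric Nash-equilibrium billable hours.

97

Chen's payoff is (97 + 9e_D)e_C − 5e_C².
∂π/∂e_C = 97 + 9e_D − 10e_C = 0, so e_C = 9.7 + 0.9e_D.
By symmetry e_D = e_C; substituting into the reaction function, 0.1e_C = 9.7 and e_C = 97.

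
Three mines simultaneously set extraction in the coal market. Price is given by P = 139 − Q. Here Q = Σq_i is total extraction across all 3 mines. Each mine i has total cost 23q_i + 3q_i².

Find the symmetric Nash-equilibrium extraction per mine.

A representative mine's profit is π_i = q_i(139 − Q) − 23q_i − 3q_i², with Q = q_i + Σ_{j≠i} q_j.
First-order condition: 116 − 8q_i − Σ_{j≠i} q_j = 0.
In a symmetric equilibrium every mine chooses the same q, so Σ_{j≠i} q_j = 2q. The condition becomes 116 − 10q = 0, giving q = 116/10 = 11.6.

11.6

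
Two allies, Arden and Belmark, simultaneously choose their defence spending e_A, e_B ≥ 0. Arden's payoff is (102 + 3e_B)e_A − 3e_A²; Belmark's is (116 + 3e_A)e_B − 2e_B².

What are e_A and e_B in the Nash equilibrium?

50.4, 66.8

Expanding Arden's payoff: 102e_A + 3e_Be_A − 3e_A².
∂π/∂e_A = 102 + 3e_B − 6e_A = 0, so e_A = 17 + 0.5e_B.
Likewise for Belmark: e_B = 29 + 0.75e_A.
Substituting the second reaction function into the first: e_A = 17 + 0.5(29 + 0.75e_A), which gives 0.625e_A = 31.5 ⇒ e_A = 50.4.
Then e_B = 29 + 0.75·50.4 = 66.8.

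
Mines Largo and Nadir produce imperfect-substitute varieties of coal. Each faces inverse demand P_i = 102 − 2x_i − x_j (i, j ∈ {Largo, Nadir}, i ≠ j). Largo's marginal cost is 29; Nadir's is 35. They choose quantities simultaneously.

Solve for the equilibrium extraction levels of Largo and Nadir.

Mine Largo's profit: π = x_{Largo}(102 − 2x_{Largo} − x_{Nadir}) − 29x_{Largo}.
∂π/∂x_{Largo} = 73 − 4x_{Largo} − x_{Nadir} = 0 ⇒ x_{Largo} = 18.25 − 0.25x_{Nadir}.
Similarly x_{Nadir} = 16.75 − 0.25x_{Largo}.
Solving the two reaction functions simultaneously: (1 − (−0.25)(−0.25))x_{Largo} = 18.25 − 0.25·16.75, so 0.9375x_{Largo} = 14.0625 and x_{Largo} = 15.
Then x_{Nadir} = 16.75 − 0.25·15 = 13.

15, 13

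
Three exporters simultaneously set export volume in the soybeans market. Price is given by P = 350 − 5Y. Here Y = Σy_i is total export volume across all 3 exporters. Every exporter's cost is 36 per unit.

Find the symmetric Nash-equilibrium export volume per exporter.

15.7

A representative exporter's profit is π_i = y_i(350 − 5Y) − 36y_i, with Y = y_i + Σ_{j≠i} y_j.
First-order condition: 314 − 10y_i − 5Σ_{j≠i} y_j = 0.
With identical exporters, set every y_j = y: then 314 − 10y − 10y = 0, i.e. y = 314/20 = 15.7.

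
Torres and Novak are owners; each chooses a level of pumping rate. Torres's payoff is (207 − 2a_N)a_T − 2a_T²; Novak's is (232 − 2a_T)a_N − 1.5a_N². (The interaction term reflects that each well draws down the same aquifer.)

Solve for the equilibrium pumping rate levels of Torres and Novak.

19.625, 64.25

Expanding Torres's payoff: 207a_T − 2a_Na_T − 2a_T².
∂π/∂a_T = 207 − 2a_N − 4a_T = 0, so a_T = 51.75 − 0.5a_N.
Likewise for Novak: a_N = 232/3 − (2/3)a_T.
Solving the two reaction functions simultaneously: (1 − (−0.5)(−2/3))a_T = 51.75 − 0.5·(232/3), so (2/3)a_T = 157/12 and a_T = 19.625.
Then a_N = 232/3 − (2/3)·19.625 = 64.25.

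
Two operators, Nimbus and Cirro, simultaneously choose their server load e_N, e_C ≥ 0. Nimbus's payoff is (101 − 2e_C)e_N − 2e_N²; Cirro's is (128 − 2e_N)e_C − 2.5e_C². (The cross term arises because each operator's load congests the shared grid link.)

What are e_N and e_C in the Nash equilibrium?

15.5625, 19.375

Expanding Nimbus's payoff: 101e_N − 2e_Ce_N − 2e_N².
∂π/∂e_N = 101 − 2e_C − 4e_N = 0, so e_N = 25.25 − 0.5e_C.
Likewise for Cirro: e_C = 25.6 − 0.4e_N.
Solving the two reaction functions simultaneously: (1 − (−0.5)(−0.4))e_N = 25.25 − 0.5·25.6, so 0.8e_N = 12.45 and e_N = 15.5625.
Then e_C = 25.6 − 0.4·15.5625 = 19.375.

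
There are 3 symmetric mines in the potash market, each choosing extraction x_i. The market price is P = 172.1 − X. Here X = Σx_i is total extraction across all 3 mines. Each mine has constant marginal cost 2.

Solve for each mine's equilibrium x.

42.525

A representative mine's profit is π_i = x_i(172.1 − X) − 2x_i, with X = x_i + Σ_{j≠i} x_j.
First-order condition: 170.1 − 2x_i − Σ_{j≠i} x_j = 0.
In a symmetric equilibrium every mine chooses the same x, so Σ_{j≠i} x_j = 2x. The condition becomes 170.1 − 4x = 0, giving x = 170.1/4 = 42.525.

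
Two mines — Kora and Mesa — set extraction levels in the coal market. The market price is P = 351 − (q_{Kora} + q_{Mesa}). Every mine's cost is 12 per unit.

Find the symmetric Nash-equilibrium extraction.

113

Mine Kora's profit: π = q_{Kora}(351 − (q_{Kora} + q_{Mesa})) − 12q_{Kora}.
∂π/∂q_{Kora} = 339 − 2q_{Kora} − q_{Mesa} = 0, so q_{Kora} = 169.5 − 0.5q_{Mesa}.
By symmetry q_{Mesa} = q_{Kora}; substituting into the reaction function, 1.5q_{Kora} = 169.5 and q_{Kora} = 113.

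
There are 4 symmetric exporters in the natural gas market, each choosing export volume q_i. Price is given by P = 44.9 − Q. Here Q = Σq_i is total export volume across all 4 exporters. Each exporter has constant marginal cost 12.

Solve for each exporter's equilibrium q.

6.58

A representative exporter's profit is π_i = q_i(44.9 − Q) − 12q_i, with Q = q_i + Σ_{j≠i} q_j.
First-order condition: 32.9 − 2q_i − Σ_{j≠i} q_j = 0.
With identical exporters, set every q_j = q: then 32.9 − 2q − 3q = 0, i.e. q = 32.9/5 = 6.58.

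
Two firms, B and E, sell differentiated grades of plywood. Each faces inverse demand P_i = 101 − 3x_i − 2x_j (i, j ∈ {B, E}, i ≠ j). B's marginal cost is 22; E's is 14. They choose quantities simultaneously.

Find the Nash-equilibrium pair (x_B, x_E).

9.375, 11.375

Firm B's profit: π = x_B(101 − 3x_B − 2x_E) − 22x_B.
∂π/∂x_B = 79 − 6x_B − 2x_E = 0 ⇒ x_B = 79/6 − (1/3)x_E.
Similarly x_E = 14.5 − (1/3)x_B.
Plugging x_E into B's best response: x_B = 79/6 − (1/3)(14.5 − (1/3)x_B) ⇒ (8/9)x_B = 25/3, so x_B = 9.375.
Then x_E = 14.5 − (1/3)·9.375 = 11.375.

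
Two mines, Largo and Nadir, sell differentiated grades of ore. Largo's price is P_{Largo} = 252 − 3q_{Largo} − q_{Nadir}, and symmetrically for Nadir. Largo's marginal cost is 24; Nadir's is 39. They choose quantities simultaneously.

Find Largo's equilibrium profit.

Mine Largo's profit: π = q_{Largo}(252 − 3q_{Largo} − q_{Nadir}) − 24q_{Largo}.
∂π/∂q_{Largo} = 228 − 6q_{Largo} − q_{Nadir} = 0 ⇒ q_{Largo} = 38 − (1/6)q_{Nadir}.
Similarly q_{Nadir} = 35.5 − (1/6)q_{Largo}.
Plugging q_{Nadir} into Largo's best response: q_{Largo} = 38 − (1/6)(35.5 − (1/6)q_{Largo}) ⇒ (35/36)q_{Largo} = 385/12, so q_{Largo} = 33.
Then q_{Nadir} = 35.5 − (1/6)·33 = 30.
P_{Largo} = 252 − 3·33 − 30 = 123.
Profit = (123 − 24)·33 = 3267.

3267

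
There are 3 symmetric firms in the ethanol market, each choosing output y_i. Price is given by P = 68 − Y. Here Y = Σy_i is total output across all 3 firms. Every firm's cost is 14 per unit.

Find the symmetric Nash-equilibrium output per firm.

A representative firm's profit is π_i = y_i(68 − Y) − 14y_i, with Y = y_i + Σ_{j≠i} y_j.
First-order condition: 54 − 2y_i − Σ_{j≠i} y_j = 0.
Imposing symmetry (y_j = y for all j) turns Σ_{j≠i} y_j into 2y, so 54 = 4y and y = 13.5.

13.5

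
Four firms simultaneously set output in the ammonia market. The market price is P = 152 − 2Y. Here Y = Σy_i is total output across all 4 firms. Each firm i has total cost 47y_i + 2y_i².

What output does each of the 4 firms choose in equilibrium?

A representative firm's profit is π_i = y_i(152 − 2Y) − 47y_i − 2y_i², with Y = y_i + Σ_{j≠i} y_j.
First-order condition: 105 − 8y_i − 2Σ_{j≠i} y_j = 0.
With identical firms, set every y_j = y: then 105 − 8y − 6y = 0, i.e. y = 105/14 = 7.5.

7.5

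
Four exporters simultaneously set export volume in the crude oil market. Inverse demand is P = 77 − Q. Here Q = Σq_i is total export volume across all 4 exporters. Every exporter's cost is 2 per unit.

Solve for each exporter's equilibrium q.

15

A representative exporter's profit is π_i = q_i(77 − Q) − 2q_i, with Q = q_i + Σ_{j≠i} q_j.
First-order condition: 75 − 2q_i − Σ_{j≠i} q_j = 0.
Imposing symmetry (q_j = q for all j) turns Σ_{j≠i} q_j into 3q, so 75 = 5q and q = 15.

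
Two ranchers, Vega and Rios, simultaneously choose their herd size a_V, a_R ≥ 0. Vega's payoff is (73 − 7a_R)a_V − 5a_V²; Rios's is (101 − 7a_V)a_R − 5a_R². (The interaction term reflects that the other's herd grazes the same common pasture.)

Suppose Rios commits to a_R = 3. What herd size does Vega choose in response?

Expanding Vega's payoff: 73a_V − 7a_Ra_V − 5a_V².
∂π/∂a_V = 73 − 7a_R − 10a_V = 0, so a_V = 7.3 − 0.7a_R.
At a_R = 3: a_V = 7.3 − 0.7·3 = 5.2.

5.2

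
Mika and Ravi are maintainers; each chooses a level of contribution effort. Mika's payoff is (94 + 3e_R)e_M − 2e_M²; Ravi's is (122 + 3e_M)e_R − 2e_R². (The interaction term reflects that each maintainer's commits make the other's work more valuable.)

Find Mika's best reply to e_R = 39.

Expanding Mika's payoff: 94e_M + 3e_Re_M − 2e_M².
∂π/∂e_M = 94 + 3e_R − 4e_M = 0, so e_M = 23.5 + 0.75e_R.
At e_R = 39: e_M = 23.5 + 0.75·39 = 52.75.

52.75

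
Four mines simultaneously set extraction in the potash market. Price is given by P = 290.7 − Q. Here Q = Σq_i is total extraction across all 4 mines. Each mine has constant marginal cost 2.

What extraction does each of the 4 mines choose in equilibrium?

A representative mine's profit is π_i = q_i(290.7 − Q) − 2q_i, with Q = q_i + Σ_{j≠i} q_j.
First-order condition: 288.7 − 2q_i − Σ_{j≠i} q_j = 0.
Imposing symmetry (q_j = q for all j) turns Σ_{j≠i} q_j into 3q, so 288.7 = 5q and q = 57.74.

57.74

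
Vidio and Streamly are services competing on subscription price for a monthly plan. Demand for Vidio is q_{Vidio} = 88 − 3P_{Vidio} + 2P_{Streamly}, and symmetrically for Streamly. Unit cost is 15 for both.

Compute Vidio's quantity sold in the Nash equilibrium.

Vidio's profit: π = (P_{Vidio} − 15)(88 − 3P_{Vidio} + 2P_{Streamly}).
∂π/∂P_{Vidio} = 133 − 6P_{Vidio} + 2P_{Streamly} = 0 ⇒ P_{Vidio} = 133/6 + (1/3)P_{Streamly}.
The game is symmetric, so in equilibrium P_{Streamly} = P_{Vidio}: the reaction function gives (2/3)P_{Vidio} = 133/6, hence P_{Vidio} = 33.25.
q_{Vidio} = 88 − 3·33.25 + 2·33.25 = 54.75.

54.75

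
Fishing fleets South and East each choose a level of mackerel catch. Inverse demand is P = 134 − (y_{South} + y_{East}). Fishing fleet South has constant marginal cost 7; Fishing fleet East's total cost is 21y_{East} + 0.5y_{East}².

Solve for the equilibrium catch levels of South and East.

53.6, 19.8

Fishing fleet South's profit: π = y_{South}(134 − (y_{South} + y_{East})) − 7y_{South}.
∂π/∂y_{South} = 127 − 2y_{South} − y_{East} = 0, so y_{South} = 63.5 − 0.5y_{East}.
For East: ∂π/∂y_{East} = 113 − 3y_{East} − y_{South} = 0 ⇒ y_{East} = 113/3 − (1/3)y_{South}.
Solving the two reaction functions simultaneously: (1 − (−0.5)(−1/3))y_{South} = 63.5 − 0.5·(113/3), so (5/6)y_{South} = 134/3 and y_{South} = 53.6.
Then y_{East} = 113/3 − (1/3)·53.6 = 19.8.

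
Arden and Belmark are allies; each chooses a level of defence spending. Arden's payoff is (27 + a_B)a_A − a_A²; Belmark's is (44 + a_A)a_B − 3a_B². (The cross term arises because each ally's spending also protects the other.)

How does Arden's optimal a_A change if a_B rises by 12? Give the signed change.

Expanding Arden's payoff: 27a_A + a_Ba_A − a_A².
∂π/∂a_A = 27 + a_B − 2a_A = 0, so a_A = 13.5 + 0.5a_B.
The reaction-function slope is 0.5, so a 12-unit rise in a_B moves a_A by 0.5 × 12 = 6. Arden's best response rises — the actions are strategic complements.

6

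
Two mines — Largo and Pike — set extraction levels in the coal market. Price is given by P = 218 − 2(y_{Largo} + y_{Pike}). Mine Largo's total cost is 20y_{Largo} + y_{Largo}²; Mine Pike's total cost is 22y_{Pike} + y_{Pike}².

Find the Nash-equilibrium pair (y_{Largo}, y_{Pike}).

Mine Largo's profit: π = y_{Largo}(218 − 2(y_{Largo} + y_{Pike})) − 20y_{Largo} − y_{Largo}².
∂π/∂y_{Largo} = 198 − 6y_{Largo} − 2y_{Pike} = 0, so y_{Largo} = 33 − (1/3)y_{Pike}.
By the same steps for Pike: y_{Pike} = 98/3 − (1/3)y_{Largo}.
Substituting the second reaction function into the first: y_{Largo} = 33 − (1/3)(98/3 − (1/3)y_{Largo}), which gives (8/9)y_{Largo} = 199/9 ⇒ y_{Largo} = 24.875.
Then y_{Pike} = 98/3 − (1/3)·24.875 = 24.375.

24.875, 24.375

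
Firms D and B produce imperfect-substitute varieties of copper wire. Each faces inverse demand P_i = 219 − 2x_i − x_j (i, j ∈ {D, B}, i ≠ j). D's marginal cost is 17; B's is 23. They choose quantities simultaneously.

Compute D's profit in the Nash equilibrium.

Firm D's profit: π = x_D(219 − 2x_D − x_B) − 17x_D.
∂π/∂x_D = 202 − 4x_D − x_B = 0 ⇒ x_D = 50.5 − 0.25x_B.
Similarly x_B = 49 − 0.25x_D.
Substituting the second reaction function into the first: x_D = 50.5 − 0.25(49 − 0.25x_D), which gives 0.9375x_D = 38.25 ⇒ x_D = 40.8.
Then x_B = 49 − 0.25·40.8 = 38.8.
P_D = 219 − 2·40.8 − 38.8 = 98.6.
Profit = (98.6 − 17)·40.8 = 3329.28.

3329.28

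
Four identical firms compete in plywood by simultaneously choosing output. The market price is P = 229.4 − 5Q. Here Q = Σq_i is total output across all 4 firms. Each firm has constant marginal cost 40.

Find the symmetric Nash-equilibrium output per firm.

7.576

A representative firm's profit is π_i = q_i(229.4 − 5Q) − 40q_i, with Q = q_i + Σ_{j≠i} q_j.
First-order condition: 189.4 − 10q_i − 5Σ_{j≠i} q_j = 0.
In a symmetric equilibrium every firm chooses the same q, so Σ_{j≠i} q_j = 3q. The condition becomes 189.4 − 25q = 0, giving q = 189.4/25 = 7.576.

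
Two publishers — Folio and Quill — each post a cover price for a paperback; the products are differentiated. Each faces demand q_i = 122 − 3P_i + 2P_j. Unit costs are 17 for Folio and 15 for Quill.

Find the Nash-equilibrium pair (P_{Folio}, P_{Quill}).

Folio's profit: π = (P_{Folio} − 17)(122 − 3P_{Folio} + 2P_{Quill}).
∂π/∂P_{Folio} = 173 − 6P_{Folio} + 2P_{Quill} = 0 ⇒ P_{Folio} = 173/6 + (1/3)P_{Quill}.
Similarly P_{Quill} = 167/6 + (1/3)P_{Folio}.
Plugging P_{Quill} into Folio's best response: P_{Folio} = 173/6 + (1/3)(167/6 + (1/3)P_{Folio}) ⇒ (8/9)P_{Folio} = 343/9, so P_{Folio} = 42.875.
Then P_{Quill} = 167/6 + (1/3)·42.875 = 42.125.

42.875, 42.125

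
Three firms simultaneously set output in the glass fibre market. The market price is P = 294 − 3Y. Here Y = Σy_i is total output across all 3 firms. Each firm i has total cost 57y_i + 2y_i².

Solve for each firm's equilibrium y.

A representative firm's profit is π_i = y_i(294 − 3Y) − 57y_i − 2y_i², with Y = y_i + Σ_{j≠i} y_j.
First-order condition: 237 − 10y_i − 3Σ_{j≠i} y_j = 0.
Imposing symmetry (y_j = y for all j) turns Σ_{j≠i} y_j into 2y, so 237 = 16y and y = 14.8125.

14.8125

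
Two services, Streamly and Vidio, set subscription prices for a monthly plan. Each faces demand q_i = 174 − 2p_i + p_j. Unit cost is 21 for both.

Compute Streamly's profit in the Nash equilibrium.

5202

Streamly's profit: π = (p_{Streamly} − 21)(174 − 2p_{Streamly} + p_{Vidio}).
∂π/∂p_{Streamly} = 216 − 4p_{Streamly} + p_{Vidio} = 0 ⇒ p_{Streamly} = 54 + 0.25p_{Vidio}.
By symmetry p_{Vidio} = p_{Streamly}; substituting into the reaction function, 0.75p_{Streamly} = 54 and p_{Streamly} = 72.
q_{Streamly} = 174 − 2·72 + 72 = 102.
Profit = (72 − 21)·102 = 5202.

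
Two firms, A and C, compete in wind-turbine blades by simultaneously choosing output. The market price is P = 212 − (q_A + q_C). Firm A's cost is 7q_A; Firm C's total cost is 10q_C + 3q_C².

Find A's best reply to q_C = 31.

87

Firm A's profit: π = q_A(212 − (q_A + q_C)) − 7q_A.
∂π/∂q_A = 205 − 2q_A − q_C = 0, so q_A = 102.5 − 0.5q_C.
At q_C = 31: q_A = 102.5 − 0.5·31 = 87.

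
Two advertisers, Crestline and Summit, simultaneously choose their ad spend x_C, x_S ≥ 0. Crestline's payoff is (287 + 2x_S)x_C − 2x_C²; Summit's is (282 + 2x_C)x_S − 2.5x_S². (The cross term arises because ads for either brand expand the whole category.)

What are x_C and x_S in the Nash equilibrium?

Expanding Crestline's payoff: 287x_C + 2x_Sx_C − 2x_C².
∂π/∂x_C = 287 + 2x_S − 4x_C = 0, so x_C = 71.75 + 0.5x_S.
Likewise for Summit: x_S = 56.4 + 0.4x_C.
Substituting the second reaction function into the first: x_C = 71.75 + 0.5(56.4 + 0.4x_C), which gives 0.8x_C = 99.95 ⇒ x_C = 124.9375.
Then x_S = 56.4 + 0.4·124.9375 = 106.375.

124.9375, 106.375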